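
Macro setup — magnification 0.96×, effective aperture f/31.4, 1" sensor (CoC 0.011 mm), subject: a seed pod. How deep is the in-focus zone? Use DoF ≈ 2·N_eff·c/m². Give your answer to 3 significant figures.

0.750 mm

At magnification m, DoF ≈ 2·N_eff·c/m² = 2 × 31.4 × 0.011 / 0.96² = 0.6908 / 0.9216 ≈ 0.75 mm.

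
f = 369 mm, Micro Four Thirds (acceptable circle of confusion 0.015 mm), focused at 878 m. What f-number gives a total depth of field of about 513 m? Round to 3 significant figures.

Write h = H − f = f²/(N·c). The thin-lens limits are Dn = s·h/(h + (s−f)) and Df = s·h/(h − (s−f)), so DoF = Df − Dn = 2·s·(s−f)·h / (h² − (s−f)²).
That is a quadratic in h: DoF·h² − 2·s·(s−f)·h − DoF·(s−f)² = 0 ⇒ h = (s−f)·(s + √(s² + DoF²)) / DoF = 877631 × (878000 + √(878000² + 513000²)) / 513000 = 877631 × (878000 + 1016884) / 513000 ≈ 3241733 mm.
Then N = f²/(c·h) = 369² / (0.015 × 3241733) = 136161 / 48626 ≈ 2.80.

f/2.80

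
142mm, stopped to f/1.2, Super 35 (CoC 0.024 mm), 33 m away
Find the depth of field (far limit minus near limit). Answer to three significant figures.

Hyperfocal distance H = f²/(N·c) + f = 142²/(1.2 × 0.024) + 142 = 20164/0.0288 + 142 ≈ 700280.9 mm ≈ 700.3 m.
Near limit Dn = s·(H − f)/(H + s − 2f) = 33000 × (700280.9 − 142) / (700280.9 + 33000 − 2 × 142) = 33000 × 700138.9 / 732996.9 ≈ 31520.7 mm.
Far limit Df = s·(H − f)/(H − s) = 33000 × (700280.9 − 142) / (700280.9 − 33000) = 33000 × 700138.9 / 667280.9 ≈ 34625.0 mm.
Depth of field = Df − Dn = 34625.0 − 31520.7 ≈ 3104.3 mm ≈ 3.10 m.

3.10 m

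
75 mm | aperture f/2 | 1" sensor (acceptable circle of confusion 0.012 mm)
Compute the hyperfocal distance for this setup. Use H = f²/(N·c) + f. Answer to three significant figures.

234 m

Hyperfocal distance H = f²/(N·c) + f = 75²/(2 × 0.012) + 75 = 5625/0.024 + 75 ≈ 234450.0 mm ≈ 234 m.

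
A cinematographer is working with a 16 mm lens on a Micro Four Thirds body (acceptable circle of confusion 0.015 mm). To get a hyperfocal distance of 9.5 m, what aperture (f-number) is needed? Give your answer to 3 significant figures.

f/1.80

Rearrange H = f²/(N·c) + f for N: N = f² / ((H − f)·c).
N = 16² / ((9500 − 16) × 0.015) = 256 / 142.3 ≈ 1.80.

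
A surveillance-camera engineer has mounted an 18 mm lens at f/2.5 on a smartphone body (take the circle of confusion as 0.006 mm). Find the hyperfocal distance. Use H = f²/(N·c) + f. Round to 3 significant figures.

21.6 m

Hyperfocal distance H = f²/(N·c) + f = 18²/(2.5 × 0.006) + 18 = 324/0.015 + 18 ≈ 21618.0 mm ≈ 21.6 m.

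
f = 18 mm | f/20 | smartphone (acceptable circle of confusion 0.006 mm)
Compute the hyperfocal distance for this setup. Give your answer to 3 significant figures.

Hyperfocal distance H = f²/(N·c) + f = 18²/(20 × 0.006) + 18 = 324/0.12 + 18 ≈ 2718.0 mm ≈ 2.72 m.

2.72 m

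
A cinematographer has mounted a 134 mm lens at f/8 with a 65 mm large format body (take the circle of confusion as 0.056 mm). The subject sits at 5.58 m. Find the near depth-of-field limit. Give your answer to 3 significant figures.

Hyperfocal distance H = f²/(N·c) + f = 134²/(8 × 0.056) + 134 = 17956/0.448 + 134 ≈ 40214.4 mm ≈ 40.21 m.
Near limit Dn = s·(H − f)/(H + s − 2f) = 5580 × (40214.4 − 134) / (40214.4 + 5580 − 2 × 134) = 5580 × 40080.4 / 45526.4 ≈ 4912.5 mm ≈ 4.91 m.

4.91 m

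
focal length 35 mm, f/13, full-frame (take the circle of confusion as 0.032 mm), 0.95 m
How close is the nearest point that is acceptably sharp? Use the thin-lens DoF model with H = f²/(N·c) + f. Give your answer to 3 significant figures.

0.725 m

Hyperfocal distance H = f²/(N·c) + f = 35²/(13 × 0.032) + 35 = 1225/0.416 + 35 ≈ 2979.7 mm ≈ 2.980 m.
Near limit Dn = s·(H − f)/(H + s − 2f) = 950 × (2979.7 − 35) / (2979.7 + 950 − 2 × 35) = 950 × 2944.7 / 3859.7 ≈ 724.79 mm ≈ 0.725 m.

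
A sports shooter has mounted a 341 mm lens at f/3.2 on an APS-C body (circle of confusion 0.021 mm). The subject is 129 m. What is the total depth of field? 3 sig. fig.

19.3 m

Hyperfocal distance H = f²/(N·c) + f = 341²/(3.2 × 0.021) + 341 = 116281/0.0672 + 341 ≈ 1730713.0 mm ≈ 1731 m.
Near limit Dn = s·(H − f)/(H + s − 2f) = 129000 × (1730713.0 − 341) / (1730713.0 + 129000 − 2 × 341) = 129000 × 1730372.0 / 1859031.0 ≈ 120072 mm.
Far limit Df = s·(H − f)/(H − s) = 129000 × (1730713.0 − 341) / (1730713.0 − 129000) = 129000 × 1730372.0 / 1601713.0 ≈ 139362 mm.
Depth of field = Df − Dn = 139362 − 120072 ≈ 19290 mm ≈ 19.3 m.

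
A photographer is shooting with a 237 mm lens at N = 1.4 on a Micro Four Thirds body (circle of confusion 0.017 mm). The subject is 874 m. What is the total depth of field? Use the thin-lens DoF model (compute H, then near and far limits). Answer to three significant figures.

750 m

Hyperfocal distance H = f²/(N·c) + f = 237²/(1.4 × 0.017) + 237 = 56169/0.0238 + 237 ≈ 2360279.0 mm ≈ 2360 m.
Near limit Dn = s·(H − f)/(H + s − 2f) = 874000 × (2360279.0 − 237) / (2360279.0 + 874000 − 2 × 237) = 874000 × 2360042.0 / 3233805.0 ≈ 637848 mm.
Far limit Df = s·(H − f)/(H − s) = 874000 × (2360279.0 − 237) / (2360279.0 − 874000) = 874000 × 2360042.0 / 1486279.0 ≈ 1387813 mm.
Depth of field = Df − Dn = 1387813 − 637848 ≈ 749965 mm ≈ 750 m.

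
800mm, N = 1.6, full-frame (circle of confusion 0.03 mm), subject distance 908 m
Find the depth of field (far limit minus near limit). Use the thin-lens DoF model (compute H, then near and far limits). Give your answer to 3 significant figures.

Hyperfocal distance H = f²/(N·c) + f = 800²/(1.6 × 0.03) + 800 = 640000/0.048 + 800 ≈ 13334133.3 mm ≈ 13334 m.
Near limit Dn = s·(H − f)/(H + s − 2f) = 908000 × (13334133.3 − 800) / (13334133.3 + 908000 − 2 × 800) = 908000 × 13333333.3 / 14240533.3 ≈ 850155 mm.
Far limit Df = s·(H − f)/(H − s) = 908000 × (13334133.3 − 800) / (13334133.3 − 908000) = 908000 × 13333333.3 / 12426133.3 ≈ 974291 mm.
Depth of field = Df − Dn = 974291 − 850155 ≈ 124136 mm ≈ 124 m.

124 m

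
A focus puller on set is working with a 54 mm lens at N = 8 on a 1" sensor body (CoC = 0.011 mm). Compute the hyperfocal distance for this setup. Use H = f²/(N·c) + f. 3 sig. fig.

33.2 m

Hyperfocal distance H = f²/(N·c) + f = 54²/(8 × 0.011) + 54 = 2916/0.088 + 54 ≈ 33190.4 mm ≈ 33.2 m.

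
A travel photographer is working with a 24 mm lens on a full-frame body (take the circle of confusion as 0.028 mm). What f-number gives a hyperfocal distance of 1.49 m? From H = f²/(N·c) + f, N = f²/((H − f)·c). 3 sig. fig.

Rearrange H = f²/(N·c) + f for N: N = f² / ((H − f)·c).
N = 24² / ((1490 − 24) × 0.028) = 576 / 41.05 ≈ 14.

f/14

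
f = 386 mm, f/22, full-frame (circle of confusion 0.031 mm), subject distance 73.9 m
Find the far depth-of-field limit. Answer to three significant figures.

111 m

Hyperfocal distance H = f²/(N·c) + f = 386²/(22 × 0.031) + 386 = 148996/0.682 + 386 ≈ 218855.2 mm ≈ 218.9 m.
Far limit Df = s·(H − f)/(H − s) = 73900 × (218855.2 − 386) / (218855.2 − 73900) = 73900 × 218469.2 / 144955.2 ≈ 111378 mm ≈ 111 m.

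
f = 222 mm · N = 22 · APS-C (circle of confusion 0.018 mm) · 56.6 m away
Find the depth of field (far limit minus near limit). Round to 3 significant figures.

Hyperfocal distance H = f²/(N·c) + f = 222²/(22 × 0.018) + 222 = 49284/0.396 + 222 ≈ 124676.5 mm ≈ 124.7 m.
Near limit Dn = s·(H − f)/(H + s − 2f) = 56600 × (124676.5 − 222) / (124676.5 + 56600 − 2 × 222) = 56600 × 124454.5 / 180832.5 ≈ 38954 mm.
Far limit Df = s·(H − f)/(H − s) = 56600 × (124676.5 − 222) / (124676.5 − 56600) = 56600 × 124454.5 / 68076.5 ≈ 103474 mm.
Depth of field = Df − Dn = 103474 − 38954 ≈ 64520 mm ≈ 64.5 m.

64.5 m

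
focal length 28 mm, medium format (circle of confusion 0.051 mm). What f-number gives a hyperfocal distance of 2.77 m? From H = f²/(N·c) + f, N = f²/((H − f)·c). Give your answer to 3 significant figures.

f/5.61

Rearrange H = f²/(N·c) + f for N: N = f² / ((H − f)·c).
N = 28² / ((2770 − 28) × 0.051) = 784 / 139.8 ≈ 5.61.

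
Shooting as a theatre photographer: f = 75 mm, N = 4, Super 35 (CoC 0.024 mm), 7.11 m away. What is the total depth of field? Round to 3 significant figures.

Hyperfocal distance H = f²/(N·c) + f = 75²/(4 × 0.024) + 75 = 5625/0.096 + 75 ≈ 58668.8 mm ≈ 58.67 m.
Near limit Dn = s·(H − f)/(H + s − 2f) = 7110 × (58668.8 − 75) / (58668.8 + 7110 − 2 × 75) = 7110 × 58593.8 / 65628.8 ≈ 6347.9 mm.
Far limit Df = s·(H − f)/(H − s) = 7110 × (58668.8 − 75) / (58668.8 − 7110) = 7110 × 58593.8 / 51558.8 ≈ 8080.1 mm.
Depth of field = Df − Dn = 8080.1 − 6347.9 ≈ 1732.2 mm ≈ 1.73 m.

1.73 m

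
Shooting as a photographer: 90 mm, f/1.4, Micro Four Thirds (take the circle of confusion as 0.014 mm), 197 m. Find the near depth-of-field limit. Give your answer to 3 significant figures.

133 m

Hyperfocal distance H = f²/(N·c) + f = 90²/(1.4 × 0.014) + 90 = 8100/0.0196 + 90 ≈ 413355.3 mm ≈ 413.4 m.
Near limit Dn = s·(H − f)/(H + s − 2f) = 197000 × (413355.3 − 90) / (413355.3 + 197000 − 2 × 90) = 197000 × 413265.3 / 610175.3 ≈ 133426 mm ≈ 133 m.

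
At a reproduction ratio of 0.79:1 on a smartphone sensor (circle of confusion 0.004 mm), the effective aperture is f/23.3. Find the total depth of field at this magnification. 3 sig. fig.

0.299 mm

At magnification m, DoF ≈ 2·N_eff·c/m² = 2 × 23.3 × 0.004 / 0.79² = 0.1864 / 0.6241 ≈ 0.299 mm.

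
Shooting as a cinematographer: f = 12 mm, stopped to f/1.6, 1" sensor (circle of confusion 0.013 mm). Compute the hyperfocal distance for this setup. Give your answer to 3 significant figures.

6.94 m

Hyperfocal distance H = f²/(N·c) + f = 12²/(1.6 × 0.013) + 12 = 144/0.0208 + 12 ≈ 6935.1 mm ≈ 6.94 m.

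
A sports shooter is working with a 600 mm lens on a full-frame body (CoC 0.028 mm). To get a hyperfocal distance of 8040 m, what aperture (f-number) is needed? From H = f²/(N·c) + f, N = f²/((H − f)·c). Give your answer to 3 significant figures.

f/1.60

Rearrange H = f²/(N·c) + f for N: N = f² / ((H − f)·c).
N = 600² / ((8040000 − 600) × 0.028) = 360000 / 225103 ≈ 1.60.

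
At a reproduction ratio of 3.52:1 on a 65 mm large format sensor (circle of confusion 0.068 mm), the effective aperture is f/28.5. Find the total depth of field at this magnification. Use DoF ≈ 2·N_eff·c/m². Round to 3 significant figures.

0.313 mm

At magnification m, DoF ≈ 2·N_eff·c/m² = 2 × 28.5 × 0.068 / 3.52² = 3.876 / 12.39 ≈ 0.313 mm.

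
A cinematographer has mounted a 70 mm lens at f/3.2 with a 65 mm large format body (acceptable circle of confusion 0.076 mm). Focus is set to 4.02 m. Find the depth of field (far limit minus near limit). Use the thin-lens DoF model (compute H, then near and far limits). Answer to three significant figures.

Hyperfocal distance H = f²/(N·c) + f = 70²/(3.2 × 0.076) + 70 = 4900/0.2432 + 70 ≈ 20218.0 mm ≈ 20.22 m.
Near limit Dn = s·(H − f)/(H + s − 2f) = 4020 × (20218.0 − 70) / (20218.0 + 4020 − 2 × 70) = 4020 × 20148.0 / 24098.0 ≈ 3361.1 mm.
Far limit Df = s·(H − f)/(H − s) = 4020 × (20218.0 − 70) / (20218.0 − 4020) = 4020 × 20148.0 / 16198.0 ≈ 5000.3 mm.
Depth of field = Df − Dn = 5000.3 − 3361.1 ≈ 1639.2 mm ≈ 1.64 m.

1.64 m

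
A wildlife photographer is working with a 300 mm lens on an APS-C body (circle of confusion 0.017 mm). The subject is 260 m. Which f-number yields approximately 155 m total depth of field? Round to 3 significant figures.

Write h = H − f = f²/(N·c). The thin-lens limits are Dn = s·h/(h + (s−f)) and Df = s·h/(h − (s−f)), so DoF = Df − Dn = 2·s·(s−f)·h / (h² − (s−f)²).
That is a quadratic in h: DoF·h² − 2·s·(s−f)·h − DoF·(s−f)² = 0 ⇒ h = (s−f)·(s + √(s² + DoF²)) / DoF = 259700 × (260000 + √(260000² + 155000²)) / 155000 = 259700 × (260000 + 302696) / 155000 ≈ 942788 mm.
Then N = f²/(c·h) = 300² / (0.017 × 942788) = 90000 / 16027 ≈ 5.62.

f/5.62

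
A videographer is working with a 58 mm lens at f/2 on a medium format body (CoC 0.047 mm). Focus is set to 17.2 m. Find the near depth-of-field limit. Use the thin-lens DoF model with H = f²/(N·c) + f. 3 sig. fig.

11.6 m

Hyperfocal distance H = f²/(N·c) + f = 58²/(2 × 0.047) + 58 = 3364/0.094 + 58 ≈ 35845.2 mm ≈ 35.85 m.
Near limit Dn = s·(H − f)/(H + s − 2f) = 17200 × (35845.2 − 58) / (35845.2 + 17200 − 2 × 58) = 17200 × 35787.2 / 52929.2 ≈ 11629 mm ≈ 11.6 m.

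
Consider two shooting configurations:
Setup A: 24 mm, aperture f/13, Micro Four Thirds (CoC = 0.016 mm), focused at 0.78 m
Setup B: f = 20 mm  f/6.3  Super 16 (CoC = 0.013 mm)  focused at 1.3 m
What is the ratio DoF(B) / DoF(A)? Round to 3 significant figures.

1.59

Setup A: H = 24²/(13×0.016) + 24 ≈ 2793.2 mm; DoF = Df − Dn = 1072.90 − 612.73 ≈ 460.17 mm.
Setup B: H = 20²/(6.3×0.013) + 20 ≈ 4904.0 mm; DoF = Df − Dn = 1761.71 − 1030.05 ≈ 731.66 mm.
Ratio = 731.66 / 460.17 ≈ 1.59.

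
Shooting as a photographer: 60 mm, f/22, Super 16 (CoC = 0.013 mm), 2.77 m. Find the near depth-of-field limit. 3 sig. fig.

Hyperfocal distance H = f²/(N·c) + f = 60²/(22 × 0.013) + 60 = 3600/0.286 + 60 ≈ 12647.4 mm ≈ 12.65 m.
Near limit Dn = s·(H − f)/(H + s − 2f) = 2770 × (12647.4 − 60) / (12647.4 + 2770 − 2 × 60) = 2770 × 12587.4 / 15297.4 ≈ 2279.3 mm ≈ 2.28 m.

2.28 m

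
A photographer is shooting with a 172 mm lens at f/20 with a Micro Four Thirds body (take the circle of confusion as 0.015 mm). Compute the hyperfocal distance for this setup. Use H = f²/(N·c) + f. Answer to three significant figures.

Hyperfocal distance H = f²/(N·c) + f = 172²/(20 × 0.015) + 172 = 29584/0.3 + 172 ≈ 98785.3 mm ≈ 98.8 m.

98.8 m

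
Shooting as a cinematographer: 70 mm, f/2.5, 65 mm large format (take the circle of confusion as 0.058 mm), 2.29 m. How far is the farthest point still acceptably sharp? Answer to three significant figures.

2.45 m

Hyperfocal distance H = f²/(N·c) + f = 70²/(2.5 × 0.058) + 70 = 4900/0.145 + 70 ≈ 33863.1 mm ≈ 33.86 m.
Far limit Df = s·(H − f)/(H − s) = 2290 × (33863.1 − 70) / (33863.1 − 2290) = 2290 × 33793.1 / 31573.1 ≈ 2451.0 mm ≈ 2.45 m.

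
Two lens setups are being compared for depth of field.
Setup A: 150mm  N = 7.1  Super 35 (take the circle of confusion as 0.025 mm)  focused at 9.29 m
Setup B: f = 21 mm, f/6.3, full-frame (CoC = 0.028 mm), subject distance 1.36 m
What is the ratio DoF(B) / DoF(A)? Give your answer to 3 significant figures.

Setup A: H = 150²/(7.1×0.025) + 150 ≈ 126910.6 mm; DoF = Df − Dn = 10011.9 − 8665.2 ≈ 1346.7 mm.
Setup B: H = 21²/(6.3×0.028) + 21 ≈ 2521.0 mm; DoF = Df − Dn = 2928.5 − 885.6 ≈ 2042.9 mm.
Ratio = 2042.9 / 1346.7 ≈ 1.52.

1.52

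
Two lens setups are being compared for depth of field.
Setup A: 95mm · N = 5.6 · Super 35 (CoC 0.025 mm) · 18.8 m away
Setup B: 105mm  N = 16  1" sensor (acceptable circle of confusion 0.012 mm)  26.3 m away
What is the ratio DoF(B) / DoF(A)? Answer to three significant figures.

Setup A: H = 95²/(5.6×0.025) + 95 ≈ 64559.3 mm; DoF = Df − Dn = 26485 − 14572 ≈ 11913 mm.
Setup B: H = 105²/(16×0.012) + 105 ≈ 57526.9 mm; DoF = Df − Dn = 48362 − 18061 ≈ 30301 mm.
Ratio = 30301 / 11913 ≈ 2.54.

2.54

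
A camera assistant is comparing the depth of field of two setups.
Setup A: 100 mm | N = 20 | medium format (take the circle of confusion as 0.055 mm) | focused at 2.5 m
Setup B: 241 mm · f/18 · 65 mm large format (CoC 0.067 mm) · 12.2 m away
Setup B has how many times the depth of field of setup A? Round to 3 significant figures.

4.55

Setup A: H = 100²/(20×0.055) + 100 ≈ 9190.9 mm; DoF = Df − Dn = 3396.7 − 1977.8 ≈ 1418.9 mm.
Setup B: H = 241²/(18×0.067) + 241 ≈ 48401.0 mm; DoF = Df − Dn = 16230.3 − 9773.2 ≈ 6457.1 mm.
Ratio = 6457.1 / 1418.9 ≈ 4.55.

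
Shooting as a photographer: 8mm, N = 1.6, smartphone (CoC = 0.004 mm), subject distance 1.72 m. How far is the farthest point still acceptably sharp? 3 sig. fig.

2.08 m

Hyperfocal distance H = f²/(N·c) + f = 8²/(1.6 × 0.004) + 8 = 64/0.0064 + 8 ≈ 10008.0 mm ≈ 10.01 m.
Far limit Df = s·(H − f)/(H − s) = 1720 × (10008.0 − 8) / (10008.0 − 1720) = 1720 × 10000.0 / 8288.0 ≈ 2075.3 mm ≈ 2.08 m.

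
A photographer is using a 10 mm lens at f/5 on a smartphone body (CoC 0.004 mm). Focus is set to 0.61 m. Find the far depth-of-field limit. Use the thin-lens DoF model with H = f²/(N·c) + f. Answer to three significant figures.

0.693 m

Hyperfocal distance H = f²/(N·c) + f = 10²/(5 × 0.004) + 10 = 100/0.02 + 10 ≈ 5010.0 mm ≈ 5.010 m.
Far limit Df = s·(H − f)/(H − s) = 610 × (5010.0 − 10) / (5010.0 − 610) = 610 × 5000.0 / 4400.0 ≈ 693.18 mm ≈ 0.693 m.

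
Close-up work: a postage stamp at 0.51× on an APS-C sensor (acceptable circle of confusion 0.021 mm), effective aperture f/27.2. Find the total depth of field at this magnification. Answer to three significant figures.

At magnification m, DoF ≈ 2·N_eff·c/m² = 2 × 27.2 × 0.021 / 0.51² = 1.142 / 0.2601 ≈ 4.39 mm.

4.39 mm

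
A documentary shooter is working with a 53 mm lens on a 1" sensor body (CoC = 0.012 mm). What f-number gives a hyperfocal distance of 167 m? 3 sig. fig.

f/1.40

Rearrange H = f²/(N·c) + f for N: N = f² / ((H − f)·c).
N = 53² / ((167000 − 53) × 0.012) = 2809 / 2003 ≈ 1.40.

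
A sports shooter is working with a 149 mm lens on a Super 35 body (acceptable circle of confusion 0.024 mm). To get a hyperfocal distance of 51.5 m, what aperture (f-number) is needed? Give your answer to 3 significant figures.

f/18

Rearrange H = f²/(N·c) + f for N: N = f² / ((H − f)·c).
N = 149² / ((51500 − 149) × 0.024) = 22201 / 1232 ≈ 18.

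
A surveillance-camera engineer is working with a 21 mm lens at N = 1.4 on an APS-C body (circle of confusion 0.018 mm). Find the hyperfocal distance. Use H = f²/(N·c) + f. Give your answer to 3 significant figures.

Hyperfocal distance H = f²/(N·c) + f = 21²/(1.4 × 0.018) + 21 = 441/0.0252 + 21 ≈ 17521.0 mm ≈ 17.5 m.

17.5 m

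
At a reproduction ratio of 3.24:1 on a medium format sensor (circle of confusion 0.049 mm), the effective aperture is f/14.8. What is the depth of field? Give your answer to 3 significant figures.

At magnification m, DoF ≈ 2·N_eff·c/m² = 2 × 14.8 × 0.049 / 3.24² = 1.45 / 10.5 ≈ 0.138 mm.

0.138 mm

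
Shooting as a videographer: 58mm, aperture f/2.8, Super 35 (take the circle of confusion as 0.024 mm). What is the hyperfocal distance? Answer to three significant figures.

Hyperfocal distance H = f²/(N·c) + f = 58²/(2.8 × 0.024) + 58 = 3364/0.0672 + 58 ≈ 50117.5 mm ≈ 50.1 m.

50.1 m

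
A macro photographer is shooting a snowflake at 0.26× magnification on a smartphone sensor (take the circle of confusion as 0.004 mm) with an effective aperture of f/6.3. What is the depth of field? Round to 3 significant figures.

0.746 mm

At magnification m, DoF ≈ 2·N_eff·c/m² = 2 × 6.3 × 0.004 / 0.26² = 0.0504 / 0.0676 ≈ 0.746 mm.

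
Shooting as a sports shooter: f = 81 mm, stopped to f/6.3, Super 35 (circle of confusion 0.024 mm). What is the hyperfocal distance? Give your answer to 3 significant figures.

43.5 m

Hyperfocal distance H = f²/(N·c) + f = 81²/(6.3 × 0.024) + 81 = 6561/0.1512 + 81 ≈ 43473.9 mm ≈ 43.5 m.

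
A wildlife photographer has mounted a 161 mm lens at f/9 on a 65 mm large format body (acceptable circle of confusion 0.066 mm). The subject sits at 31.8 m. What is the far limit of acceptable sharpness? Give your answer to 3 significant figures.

Hyperfocal distance H = f²/(N·c) + f = 161²/(9 × 0.066) + 161 = 25921/0.594 + 161 ≈ 43799.0 mm ≈ 43.80 m.
Far limit Df = s·(H − f)/(H − s) = 31800 × (43799.0 − 161) / (43799.0 − 31800) = 31800 × 43638.0 / 11999.0 ≈ 115650 mm ≈ 116 m.

116 m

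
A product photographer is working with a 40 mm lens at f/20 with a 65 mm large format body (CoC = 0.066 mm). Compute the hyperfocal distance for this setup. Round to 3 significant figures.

Hyperfocal distance H = f²/(N·c) + f = 40²/(20 × 0.066) + 40 = 1600/1.32 + 40 ≈ 1252.1 mm ≈ 1.25 m.

1.25 m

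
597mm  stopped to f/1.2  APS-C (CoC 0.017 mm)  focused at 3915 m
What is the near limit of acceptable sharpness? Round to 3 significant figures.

3200 m

Hyperfocal distance H = f²/(N·c) + f = 597²/(1.2 × 0.017) + 597 = 356409/0.0204 + 597 ≈ 17471626.4 mm ≈ 17472 m.
Near limit Dn = s·(H − f)/(H + s − 2f) = 3915000 × (17471626.4 − 597) / (17471626.4 + 3915000 − 2 × 597) = 3915000 × 17471029.4 / 21385432.4 ≈ 3198396 mm ≈ 3200 m.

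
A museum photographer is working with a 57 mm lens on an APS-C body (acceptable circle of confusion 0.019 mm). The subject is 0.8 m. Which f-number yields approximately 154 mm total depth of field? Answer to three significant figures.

f/22

Write h = H − f = f²/(N·c). The thin-lens limits are Dn = s·h/(h + (s−f)) and Df = s·h/(h − (s−f)), so DoF = Df − Dn = 2·s·(s−f)·h / (h² − (s−f)²).
That is a quadratic in h: DoF·h² − 2·s·(s−f)·h − DoF·(s−f)² = 0 ⇒ h = (s−f)·(s + √(s² + DoF²)) / DoF = 743 × (800 + √(800² + 154²)) / 154 = 743 × (800 + 814.688) / 154 ≈ 7790.3 mm.
Then N = f²/(c·h) = 57² / (0.019 × 7790.3) = 3249 / 148.02 ≈ 22.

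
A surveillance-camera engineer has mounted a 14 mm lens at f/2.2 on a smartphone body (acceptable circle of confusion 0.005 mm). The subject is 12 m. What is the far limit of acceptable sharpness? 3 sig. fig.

36.7 m

Hyperfocal distance H = f²/(N·c) + f = 14²/(2.2 × 0.005) + 14 = 196/0.011 + 14 ≈ 17832.2 mm ≈ 17.83 m.
Far limit Df = s·(H − f)/(H − s) = 12000 × (17832.2 − 14) / (17832.2 − 12000) = 12000 × 17818.2 / 5832.2 ≈ 36662 mm ≈ 36.7 m.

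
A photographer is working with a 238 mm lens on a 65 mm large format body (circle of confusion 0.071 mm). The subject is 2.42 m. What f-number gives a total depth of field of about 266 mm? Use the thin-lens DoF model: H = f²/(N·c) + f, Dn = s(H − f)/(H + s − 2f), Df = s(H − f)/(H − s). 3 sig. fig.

Write h = H − f = f²/(N·c). The thin-lens limits are Dn = s·h/(h + (s−f)) and Df = s·h/(h − (s−f)), so DoF = Df − Dn = 2·s·(s−f)·h / (h² − (s−f)²).
That is a quadratic in h: DoF·h² − 2·s·(s−f)·h − DoF·(s−f)² = 0 ⇒ h = (s−f)·(s + √(s² + DoF²)) / DoF = 2182 × (2420 + √(2420² + 266²)) / 266 = 2182 × (2420 + 2434.58) / 266 ≈ 39822 mm.
Then N = f²/(c·h) = 238² / (0.071 × 39822) = 56644 / 2827.4 ≈ 20.

f/20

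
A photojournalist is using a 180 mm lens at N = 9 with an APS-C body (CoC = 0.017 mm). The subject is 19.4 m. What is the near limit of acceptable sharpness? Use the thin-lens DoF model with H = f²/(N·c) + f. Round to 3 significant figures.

Hyperfocal distance H = f²/(N·c) + f = 180²/(9 × 0.017) + 180 = 32400/0.153 + 180 ≈ 211944.7 mm ≈ 211.9 m.
Near limit Dn = s·(H − f)/(H + s − 2f) = 19400 × (211944.7 − 180) / (211944.7 + 19400 − 2 × 180) = 19400 × 211764.7 / 230984.7 ≈ 17786 mm ≈ 17.8 m.

17.8 m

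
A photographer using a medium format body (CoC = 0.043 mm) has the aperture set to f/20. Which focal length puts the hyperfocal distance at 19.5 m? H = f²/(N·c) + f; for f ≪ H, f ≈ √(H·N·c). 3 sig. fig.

From H = f²/(N·c) + f, with f ≪ H: f ≈ √(H·N·c) = √(19500 × 20 × 0.043) = √16770 ≈ 129.5 mm.
Exact: f² + N·c·f − N·c·H = 0 ⇒ f = (−N·c + √((N·c)² + 4·N·c·H))/2 = (−0.86 + √67081)/2 ≈ 129.07 mm ≈ 129 mm.

129 mm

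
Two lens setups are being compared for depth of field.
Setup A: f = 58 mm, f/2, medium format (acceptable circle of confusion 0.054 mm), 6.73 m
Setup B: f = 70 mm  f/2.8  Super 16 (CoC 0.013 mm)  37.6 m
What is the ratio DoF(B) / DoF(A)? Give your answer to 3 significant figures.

Setup A: H = 58²/(2×0.054) + 58 ≈ 31206.1 mm; DoF = Df − Dn = 8564.5 − 5542.7 ≈ 3021.8 mm.
Setup B: H = 70²/(2.8×0.013) + 70 ≈ 134685.4 mm; DoF = Df − Dn = 52135 − 29403 ≈ 22732 mm.
Ratio = 22732 / 3021.8 ≈ 7.52.

7.52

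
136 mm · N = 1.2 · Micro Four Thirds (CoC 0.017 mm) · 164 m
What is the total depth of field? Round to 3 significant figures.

61.3 m

Hyperfocal distance H = f²/(N·c) + f = 136²/(1.2 × 0.017) + 136 = 18496/0.0204 + 136 ≈ 906802.7 mm ≈ 906.8 m.
Near limit Dn = s·(H − f)/(H + s − 2f) = 164000 × (906802.7 − 136) / (906802.7 + 164000 − 2 × 136) = 164000 × 906666.7 / 1070530.7 ≈ 138897 mm.
Far limit Df = s·(H − f)/(H − s) = 164000 × (906802.7 − 136) / (906802.7 − 164000) = 164000 × 906666.7 / 742802.7 ≈ 200179 mm.
Depth of field = Df − Dn = 200179 − 138897 ≈ 61282 mm ≈ 61.3 m.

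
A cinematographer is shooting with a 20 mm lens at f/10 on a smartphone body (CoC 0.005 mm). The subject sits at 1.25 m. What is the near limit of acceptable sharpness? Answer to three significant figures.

1.08 m

Hyperfocal distance H = f²/(N·c) + f = 20²/(10 × 0.005) + 20 = 400/0.05 + 20 ≈ 8020.0 mm ≈ 8.020 m.
Near limit Dn = s·(H − f)/(H + s − 2f) = 1250 × (8020.0 − 20) / (8020.0 + 1250 − 2 × 20) = 1250 × 8000.0 / 9230.0 ≈ 1083.4 mm ≈ 1.08 m.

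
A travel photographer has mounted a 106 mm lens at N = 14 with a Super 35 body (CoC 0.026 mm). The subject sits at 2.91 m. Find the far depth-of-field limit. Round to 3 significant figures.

Hyperfocal distance H = f²/(N·c) + f = 106²/(14 × 0.026) + 106 = 11236/0.364 + 106 ≈ 30974.1 mm ≈ 30.97 m.
Far limit Df = s·(H − f)/(H − s) = 2910 × (30974.1 − 106) / (30974.1 − 2910) = 2910 × 30868.1 / 28064.1 ≈ 3200.7 mm ≈ 3.20 m.

3.20 m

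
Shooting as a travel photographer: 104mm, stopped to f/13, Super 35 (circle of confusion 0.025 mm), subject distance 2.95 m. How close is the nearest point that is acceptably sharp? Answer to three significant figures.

2.72 m

Hyperfocal distance H = f²/(N·c) + f = 104²/(13 × 0.025) + 104 = 10816/0.325 + 104 ≈ 33384.0 mm ≈ 33.38 m.
Near limit Dn = s·(H − f)/(H + s − 2f) = 2950 × (33384.0 − 104) / (33384.0 + 2950 − 2 × 104) = 2950 × 33280.0 / 36126.0 ≈ 2717.6 mm ≈ 2.72 m.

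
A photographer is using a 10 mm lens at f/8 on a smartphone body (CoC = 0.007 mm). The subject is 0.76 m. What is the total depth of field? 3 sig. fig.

Hyperfocal distance H = f²/(N·c) + f = 10²/(8 × 0.007) + 10 = 100/0.056 + 10 ≈ 1795.7 mm ≈ 1.796 m.
Near limit Dn = s·(H − f)/(H + s − 2f) = 760 × (1795.7 − 10) / (1795.7 + 760 − 2 × 10) = 760 × 1785.7 / 2535.7 ≈ 535.21 mm.
Far limit Df = s·(H − f)/(H − s) = 760 × (1795.7 − 10) / (1795.7 − 760) = 760 × 1785.7 / 1035.7 ≈ 1310.34 mm.
Depth of field = Df − Dn = 1310.34 − 535.21 ≈ 775.13 mm ≈ 0.775 m.

0.775 m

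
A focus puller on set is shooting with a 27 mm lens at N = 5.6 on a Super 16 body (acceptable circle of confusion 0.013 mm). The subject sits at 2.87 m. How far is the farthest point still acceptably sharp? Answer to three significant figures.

Hyperfocal distance H = f²/(N·c) + f = 27²/(5.6 × 0.013) + 27 = 729/0.0728 + 27 ≈ 10040.7 mm ≈ 10.04 m.
Far limit Df = s·(H − f)/(H − s) = 2870 × (10040.7 − 27) / (10040.7 − 2870) = 2870 × 10013.7 / 7170.7 ≈ 4007.9 mm ≈ 4.01 m.

4.01 m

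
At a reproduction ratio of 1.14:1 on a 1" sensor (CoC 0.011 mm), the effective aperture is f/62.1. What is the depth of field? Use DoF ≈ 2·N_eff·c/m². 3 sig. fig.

1.05 mm

At magnification m, DoF ≈ 2·N_eff·c/m² = 2 × 62.1 × 0.011 / 1.14² = 1.366 / 1.3 ≈ 1.05 mm.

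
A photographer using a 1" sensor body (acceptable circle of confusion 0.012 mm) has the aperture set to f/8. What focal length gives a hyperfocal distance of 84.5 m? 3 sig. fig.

From H = f²/(N·c) + f, with f ≪ H: f ≈ √(H·N·c) = √(84500 × 8 × 0.012) = √8112.0 ≈ 90.07 mm.
Exact: f² + N·c·f − N·c·H = 0 ⇒ f = (−N·c + √((N·c)² + 4·N·c·H))/2 = (−0.096 + √32448)/2 ≈ 90.019 mm ≈ 90.0 mm.

90.0 mm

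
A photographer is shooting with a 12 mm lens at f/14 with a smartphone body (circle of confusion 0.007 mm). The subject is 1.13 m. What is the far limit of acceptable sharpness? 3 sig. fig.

Hyperfocal distance H = f²/(N·c) + f = 12²/(14 × 0.007) + 12 = 144/0.098 + 12 ≈ 1481.4 mm ≈ 1.481 m.
Far limit Df = s·(H − f)/(H − s) = 1130 × (1481.4 − 12) / (1481.4 − 1130) = 1130 × 1469.4 / 351.4 ≈ 4725.3 mm ≈ 4.73 m.

4.73 m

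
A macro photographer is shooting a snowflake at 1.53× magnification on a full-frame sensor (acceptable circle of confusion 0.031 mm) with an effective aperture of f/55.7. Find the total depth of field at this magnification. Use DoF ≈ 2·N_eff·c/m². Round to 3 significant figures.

At magnification m, DoF ≈ 2·N_eff·c/m² = 2 × 55.7 × 0.031 / 1.53² = 3.453 / 2.341 ≈ 1.48 mm.

1.48 mm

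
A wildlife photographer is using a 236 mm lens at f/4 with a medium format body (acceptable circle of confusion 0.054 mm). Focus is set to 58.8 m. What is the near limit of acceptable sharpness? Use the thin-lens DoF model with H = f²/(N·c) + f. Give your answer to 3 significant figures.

47.9 m

Hyperfocal distance H = f²/(N·c) + f = 236²/(4 × 0.054) + 236 = 55696/0.216 + 236 ≈ 258087.9 mm ≈ 258.1 m.
Near limit Dn = s·(H − f)/(H + s − 2f) = 58800 × (258087.9 − 236) / (258087.9 + 58800 − 2 × 236) = 58800 × 257851.9 / 316415.9 ≈ 47917 mm ≈ 47.9 m.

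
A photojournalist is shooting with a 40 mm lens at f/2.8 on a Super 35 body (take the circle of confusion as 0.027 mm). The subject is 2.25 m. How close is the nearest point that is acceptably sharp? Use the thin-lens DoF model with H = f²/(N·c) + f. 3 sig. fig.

Hyperfocal distance H = f²/(N·c) + f = 40²/(2.8 × 0.027) + 40 = 1600/0.0756 + 40 ≈ 21204.0 mm ≈ 21.20 m.
Near limit Dn = s·(H − f)/(H + s − 2f) = 2250 × (21204.0 − 40) / (21204.0 + 2250 − 2 × 40) = 2250 × 21164.0 / 23374.0 ≈ 2037.3 mm ≈ 2.04 m.

2.04 m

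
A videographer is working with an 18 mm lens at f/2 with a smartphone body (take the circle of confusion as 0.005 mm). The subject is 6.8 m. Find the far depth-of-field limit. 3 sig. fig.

Hyperfocal distance H = f²/(N·c) + f = 18²/(2 × 0.005) + 18 = 324/0.01 + 18 ≈ 32418.0 mm ≈ 32.42 m.
Far limit Df = s·(H − f)/(H − s) = 6800 × (32418.0 − 18) / (32418.0 − 6800) = 6800 × 32400.0 / 25618.0 ≈ 8600.2 mm ≈ 8.60 m.

8.60 m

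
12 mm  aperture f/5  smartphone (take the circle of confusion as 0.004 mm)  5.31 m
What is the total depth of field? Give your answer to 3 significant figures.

17.0 m

Hyperfocal distance H = f²/(N·c) + f = 12²/(5 × 0.004) + 12 = 144/0.02 + 12 ≈ 7212.0 mm ≈ 7.212 m.
Near limit Dn = s·(H − f)/(H + s − 2f) = 5310 × (7212.0 − 12) / (7212.0 + 5310 − 2 × 12) = 5310 × 7200.0 / 12498.0 ≈ 3059 mm.
Far limit Df = s·(H − f)/(H − s) = 5310 × (7212.0 − 12) / (7212.0 − 5310) = 5310 × 7200.0 / 1902.0 ≈ 20101 mm.
Depth of field = Df − Dn = 20101 − 3059 ≈ 17042 mm ≈ 17.0 m.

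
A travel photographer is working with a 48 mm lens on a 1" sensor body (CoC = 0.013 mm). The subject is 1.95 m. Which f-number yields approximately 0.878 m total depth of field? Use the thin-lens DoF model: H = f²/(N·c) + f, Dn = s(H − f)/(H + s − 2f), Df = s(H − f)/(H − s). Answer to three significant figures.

Write h = H − f = f²/(N·c). The thin-lens limits are Dn = s·h/(h + (s−f)) and Df = s·h/(h − (s−f)), so DoF = Df − Dn = 2·s·(s−f)·h / (h² − (s−f)²).
That is a quadratic in h: DoF·h² − 2·s·(s−f)·h − DoF·(s−f)² = 0 ⇒ h = (s−f)·(s + √(s² + DoF²)) / DoF = 1902 × (1950 + √(1950² + 878²)) / 878 = 1902 × (1950 + 2138.55) / 878 ≈ 8857.0 mm.
Then N = f²/(c·h) = 48² / (0.013 × 8857.0) = 2304 / 115.14 ≈ 20.

f/20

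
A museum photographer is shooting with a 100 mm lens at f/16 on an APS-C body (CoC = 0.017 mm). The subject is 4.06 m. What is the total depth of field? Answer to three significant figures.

0.885 m

Hyperfocal distance H = f²/(N·c) + f = 100²/(16 × 0.017) + 100 = 10000/0.272 + 100 ≈ 36864.7 mm ≈ 36.86 m.
Near limit Dn = s·(H − f)/(H + s − 2f) = 4060 × (36864.7 − 100) / (36864.7 + 4060 − 2 × 100) = 4060 × 36764.7 / 40724.7 ≈ 3665.21 mm.
Far limit Df = s·(H − f)/(H − s) = 4060 × (36864.7 − 100) / (36864.7 − 4060) = 4060 × 36764.7 / 32804.7 ≈ 4550.10 mm.
Depth of field = Df − Dn = 4550.10 − 3665.21 ≈ 884.89 mm ≈ 0.885 m.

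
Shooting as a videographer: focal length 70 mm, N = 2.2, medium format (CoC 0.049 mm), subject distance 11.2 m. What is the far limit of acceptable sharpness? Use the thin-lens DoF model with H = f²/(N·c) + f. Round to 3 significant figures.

Hyperfocal distance H = f²/(N·c) + f = 70²/(2.2 × 0.049) + 70 = 4900/0.1078 + 70 ≈ 45524.5 mm ≈ 45.52 m.
Far limit Df = s·(H − f)/(H − s) = 11200 × (45524.5 − 70) / (45524.5 − 11200) = 11200 × 45454.5 / 34324.5 ≈ 14832 mm ≈ 14.8 m.

14.8 m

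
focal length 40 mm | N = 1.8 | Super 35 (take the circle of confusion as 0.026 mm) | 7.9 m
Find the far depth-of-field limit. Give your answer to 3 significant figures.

Hyperfocal distance H = f²/(N·c) + f = 40²/(1.8 × 0.026) + 40 = 1600/0.0468 + 40 ≈ 34228.0 mm ≈ 34.23 m.
Far limit Df = s·(H − f)/(H − s) = 7900 × (34228.0 − 40) / (34228.0 − 7900) = 7900 × 34188.0 / 26328.0 ≈ 10258 mm ≈ 10.3 m.

10.3 m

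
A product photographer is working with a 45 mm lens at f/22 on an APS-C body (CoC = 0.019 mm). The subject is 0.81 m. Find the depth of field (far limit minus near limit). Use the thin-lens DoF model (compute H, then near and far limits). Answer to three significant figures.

Hyperfocal distance H = f²/(N·c) + f = 45²/(22 × 0.019) + 45 = 2025/0.418 + 45 ≈ 4889.5 mm ≈ 4.889 m.
Near limit Dn = s·(H − f)/(H + s − 2f) = 810 × (4889.5 − 45) / (4889.5 + 810 − 2 × 45) = 810 × 4844.5 / 5609.5 ≈ 699.54 mm.
Far limit Df = s·(H − f)/(H − s) = 810 × (4889.5 − 45) / (4889.5 − 810) = 810 × 4844.5 / 4079.5 ≈ 961.89 mm.
Depth of field = Df − Dn = 961.89 − 699.54 ≈ 262.35 mm.

262 mm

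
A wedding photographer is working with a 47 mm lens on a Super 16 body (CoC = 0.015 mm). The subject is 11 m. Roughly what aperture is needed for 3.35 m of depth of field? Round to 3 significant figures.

f/2.00

Write h = H − f = f²/(N·c). The thin-lens limits are Dn = s·h/(h + (s−f)) and Df = s·h/(h − (s−f)), so DoF = Df − Dn = 2·s·(s−f)·h / (h² − (s−f)²).
That is a quadratic in h: DoF·h² − 2·s·(s−f)·h − DoF·(s−f)² = 0 ⇒ h = (s−f)·(s + √(s² + DoF²)) / DoF = 10953 × (11000 + √(11000² + 3350²)) / 3350 = 10953 × (11000 + 11498.8) / 3350 ≈ 73561 mm.
Then N = f²/(c·h) = 47² / (0.015 × 73561) = 2209 / 1103.4 ≈ 2.00.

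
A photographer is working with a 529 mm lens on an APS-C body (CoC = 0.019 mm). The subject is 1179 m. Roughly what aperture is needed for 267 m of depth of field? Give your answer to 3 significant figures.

Write h = H − f = f²/(N·c). The thin-lens limits are Dn = s·h/(h + (s−f)) and Df = s·h/(h − (s−f)), so DoF = Df − Dn = 2·s·(s−f)·h / (h² − (s−f)²).
That is a quadratic in h: DoF·h² − 2·s·(s−f)·h − DoF·(s−f)² = 0 ⇒ h = (s−f)·(s + √(s² + DoF²)) / DoF = 1178471 × (1179000 + √(1179000² + 267000²)) / 267000 = 1178471 × (1179000 + 1208855) / 267000 ≈ 10539392 mm.
Then N = f²/(c·h) = 529² / (0.019 × 10539392) = 279841 / 200248 ≈ 1.40.

f/1.40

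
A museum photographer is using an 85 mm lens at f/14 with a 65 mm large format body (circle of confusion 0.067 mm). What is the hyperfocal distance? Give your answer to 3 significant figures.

Hyperfocal distance H = f²/(N·c) + f = 85²/(14 × 0.067) + 85 = 7225/0.938 + 85 ≈ 7787.6 mm ≈ 7.79 m.

7.79 m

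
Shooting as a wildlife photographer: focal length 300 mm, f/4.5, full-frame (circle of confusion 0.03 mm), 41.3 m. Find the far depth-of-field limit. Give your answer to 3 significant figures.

44.0 m

Hyperfocal distance H = f²/(N·c) + f = 300²/(4.5 × 0.03) + 300 = 90000/0.135 + 300 ≈ 666966.7 mm ≈ 667.0 m.
Far limit Df = s·(H − f)/(H − s) = 41300 × (666966.7 − 300) / (666966.7 − 41300) = 41300 × 666666.7 / 625666.7 ≈ 44006 mm ≈ 44.0 m.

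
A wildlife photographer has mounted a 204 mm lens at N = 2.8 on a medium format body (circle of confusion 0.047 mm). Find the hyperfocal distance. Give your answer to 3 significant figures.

Hyperfocal distance H = f²/(N·c) + f = 204²/(2.8 × 0.047) + 204 = 41616/0.1316 + 204 ≈ 316435.0 mm ≈ 316 m.

316 m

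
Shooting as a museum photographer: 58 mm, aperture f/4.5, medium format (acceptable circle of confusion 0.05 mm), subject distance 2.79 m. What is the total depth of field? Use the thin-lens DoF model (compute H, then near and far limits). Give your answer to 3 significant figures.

Hyperfocal distance H = f²/(N·c) + f = 58²/(4.5 × 0.05) + 58 = 3364/0.225 + 58 ≈ 15009.1 mm ≈ 15.01 m.
Near limit Dn = s·(H − f)/(H + s − 2f) = 2790 × (15009.1 − 58) / (15009.1 + 2790 − 2 × 58) = 2790 × 14951.1 / 17683.1 ≈ 2359.0 mm.
Far limit Df = s·(H − f)/(H − s) = 2790 × (15009.1 − 58) / (15009.1 − 2790) = 2790 × 14951.1 / 12219.1 ≈ 3413.8 mm.
Depth of field = Df − Dn = 3413.8 − 2359.0 ≈ 1054.8 mm ≈ 1.05 m.

1.05 m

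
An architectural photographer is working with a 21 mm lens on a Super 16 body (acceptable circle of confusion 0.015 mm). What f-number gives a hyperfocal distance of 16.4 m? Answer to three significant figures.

f/1.79

Rearrange H = f²/(N·c) + f for N: N = f² / ((H − f)·c).
N = 21² / ((16400 − 21) × 0.015) = 441 / 245.7 ≈ 1.79.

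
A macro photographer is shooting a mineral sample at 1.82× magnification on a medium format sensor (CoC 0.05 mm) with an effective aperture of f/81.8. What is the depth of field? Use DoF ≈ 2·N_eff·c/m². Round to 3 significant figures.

At magnification m, DoF ≈ 2·N_eff·c/m² = 2 × 81.8 × 0.05 / 1.82² = 8.18 / 3.312 ≈ 2.47 mm.

2.47 mm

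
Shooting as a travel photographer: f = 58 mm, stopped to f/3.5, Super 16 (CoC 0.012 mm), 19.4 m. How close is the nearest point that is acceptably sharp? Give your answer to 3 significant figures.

15.6 m

Hyperfocal distance H = f²/(N·c) + f = 58²/(3.5 × 0.012) + 58 = 3364/0.042 + 58 ≈ 80153.2 mm ≈ 80.15 m.
Near limit Dn = s·(H − f)/(H + s − 2f) = 19400 × (80153.2 − 58) / (80153.2 + 19400 − 2 × 58) = 19400 × 80095.2 / 99437.2 ≈ 15626 mm ≈ 15.6 m.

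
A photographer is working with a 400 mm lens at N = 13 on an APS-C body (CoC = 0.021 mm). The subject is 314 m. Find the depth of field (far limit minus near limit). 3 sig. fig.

Hyperfocal distance H = f²/(N·c) + f = 400²/(13 × 0.021) + 400 = 160000/0.273 + 400 ≈ 586480.6 mm ≈ 586.5 m.
Near limit Dn = s·(H − f)/(H + s − 2f) = 314000 × (586480.6 − 400) / (586480.6 + 314000 − 2 × 400) = 314000 × 586080.6 / 899680.6 ≈ 204550 mm.
Far limit Df = s·(H − f)/(H − s) = 314000 × (586480.6 − 400) / (586480.6 − 314000) = 314000 × 586080.6 / 272480.6 ≈ 675385 mm.
Depth of field = Df − Dn = 675385 − 204550 ≈ 470835 mm ≈ 471 m.

471 m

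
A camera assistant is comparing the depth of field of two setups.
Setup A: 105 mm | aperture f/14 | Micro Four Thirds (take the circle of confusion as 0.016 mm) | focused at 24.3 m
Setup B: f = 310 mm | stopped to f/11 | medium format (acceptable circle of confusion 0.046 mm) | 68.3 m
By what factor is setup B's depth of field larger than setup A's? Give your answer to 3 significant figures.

1.78

Setup A: H = 105²/(14×0.016) + 105 ≈ 49323.8 mm; DoF = Df − Dn = 47795 − 16291 ≈ 31504 mm.
Setup B: H = 310²/(11×0.046) + 310 ≈ 190230.9 mm; DoF = Df − Dn = 106385 − 50295 ≈ 56090 mm.
Ratio = 56090 / 31504 ≈ 1.78.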